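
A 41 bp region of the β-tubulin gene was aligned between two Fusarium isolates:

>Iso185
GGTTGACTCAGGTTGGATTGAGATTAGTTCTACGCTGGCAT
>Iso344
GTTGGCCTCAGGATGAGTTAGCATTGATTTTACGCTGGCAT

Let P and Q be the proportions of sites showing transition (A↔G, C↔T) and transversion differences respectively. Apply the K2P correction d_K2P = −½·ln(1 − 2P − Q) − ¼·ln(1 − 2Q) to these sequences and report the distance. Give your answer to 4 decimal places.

0.3812

The sequences differ at positions 2 (G/T, transversion), 4 (T/G, transversion), 6 (A/C, transversion), 13 (T/A, transversion), 16 (G/A, transition), 17 (A/G, transition), 20 (G/A, transition), 21 (A/G, transition), 22 (G/C, transversion), 26 (A/G, transition), 27 (G/A, transition), 30 (C/T, transition).
Of the 12 differences, 7 transitions and 5 transversions over 41 sites: P = 7/41 = 0.170732, Q = 5/41 = 0.121951.
d = −0.5·ln(0.536585) − 0.25·ln(0.756098) = −0.5·(-0.622530) − 0.25·(-0.279584) = 0.3812.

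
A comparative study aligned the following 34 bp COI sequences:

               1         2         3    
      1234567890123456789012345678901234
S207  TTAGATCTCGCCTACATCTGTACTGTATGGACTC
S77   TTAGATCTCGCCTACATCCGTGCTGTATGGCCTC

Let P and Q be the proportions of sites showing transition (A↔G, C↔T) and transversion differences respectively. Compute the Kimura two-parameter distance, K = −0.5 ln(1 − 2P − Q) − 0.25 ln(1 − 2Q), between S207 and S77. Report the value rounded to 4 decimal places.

Differing sites — 19:T/C (Ti); 22:A/G (Ti); 31:A/C (Tv).
Of the 3 differences, 2 transitions and 1 transversion over 34 sites: P = 2/34 = 0.058824, Q = 1/34 = 0.029412.
d = −0.5·ln(0.852940) − 0.25·ln(0.941176) = −0.5·(-0.159066) − 0.25·(-0.060625) = 0.0947.

0.0947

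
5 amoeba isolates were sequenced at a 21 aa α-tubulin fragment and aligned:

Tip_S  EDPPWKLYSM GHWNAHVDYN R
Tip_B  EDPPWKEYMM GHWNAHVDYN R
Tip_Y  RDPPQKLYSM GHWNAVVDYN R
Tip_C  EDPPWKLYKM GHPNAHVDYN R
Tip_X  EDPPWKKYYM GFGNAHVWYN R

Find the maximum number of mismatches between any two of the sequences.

Pairwise Hamming distances:
  Tip_S vs Tip_B: 2
  Tip_S vs Tip_Y: 3
  Tip_S vs Tip_C: 2
  Tip_S vs Tip_X: 5
  Tip_B vs Tip_Y: 5
  Tip_B vs Tip_C: 3
  Tip_B vs Tip_X: 5
  Tip_Y vs Tip_C: 5
  Tip_Y vs Tip_X: 8
  Tip_C vs Tip_X: 5
The largest is 8, between Tip_Y and Tip_X.

8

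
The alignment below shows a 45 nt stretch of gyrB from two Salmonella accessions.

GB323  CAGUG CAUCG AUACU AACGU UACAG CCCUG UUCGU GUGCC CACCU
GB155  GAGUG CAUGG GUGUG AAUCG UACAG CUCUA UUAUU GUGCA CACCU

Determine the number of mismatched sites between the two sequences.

Mismatches occur at site 1 (C/G), site 9 (C/G), site 11 (A/G), site 13 (A/G), site 14 (C/U), site 15 (U/G), site 18 (C/U), site 19 (G/C), site 20 (U/G), site 27 (C/U), site 30 (G/A), site 33 (C/A), site 34 (G/U), site 40 (C/A).
That gives 14 mismatches out of 45 aligned sites, so the Hamming distance is 14.

14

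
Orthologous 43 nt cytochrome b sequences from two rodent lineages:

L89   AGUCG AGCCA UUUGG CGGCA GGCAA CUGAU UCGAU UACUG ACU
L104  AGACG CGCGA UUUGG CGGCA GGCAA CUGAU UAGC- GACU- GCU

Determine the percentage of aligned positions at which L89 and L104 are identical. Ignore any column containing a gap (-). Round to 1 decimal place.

82.9%

Excluding the 2 gap columns leaves 41 comparable sites.
Differing sites — 3:U/A; 6:A/C; 9:C/G; 32:C/A; 34:A/C; 36:U/G; 41:A/G.
34 of the 41 comparable sites match, so the percent identity is 34/41 × 100 = 82.9%.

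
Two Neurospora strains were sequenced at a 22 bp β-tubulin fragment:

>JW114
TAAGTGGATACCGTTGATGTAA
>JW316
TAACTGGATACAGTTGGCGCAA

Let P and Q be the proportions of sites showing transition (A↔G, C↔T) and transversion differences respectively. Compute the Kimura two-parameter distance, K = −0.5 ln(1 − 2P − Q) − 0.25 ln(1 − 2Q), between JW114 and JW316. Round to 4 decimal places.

The sequences differ at positions 4 (G/C, transversion), 12 (C/A, transversion), 17 (A/G, transition), 18 (T/C, transition), 20 (T/C, transition).
Of the 5 differences, 3 transitions and 2 transversions over 22 sites: P = 3/22 = 0.136364, Q = 2/22 = 0.090909.
d = −0.5·ln(0.636363) − 0.25·ln(0.818182) = −0.5·(-0.451986) − 0.25·(-0.200670) = 0.2762.

0.2762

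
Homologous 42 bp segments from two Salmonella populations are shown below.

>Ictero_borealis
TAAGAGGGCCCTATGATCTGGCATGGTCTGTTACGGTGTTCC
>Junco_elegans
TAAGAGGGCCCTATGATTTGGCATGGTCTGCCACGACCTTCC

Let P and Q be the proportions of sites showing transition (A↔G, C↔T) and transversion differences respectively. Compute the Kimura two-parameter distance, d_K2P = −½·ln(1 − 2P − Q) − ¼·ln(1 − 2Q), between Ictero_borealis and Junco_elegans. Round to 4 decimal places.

0.1640

The sequences differ at positions 18 (C/T, transition), 31 (T/C, transition), 32 (T/C, transition), 36 (G/A, transition), 37 (T/C, transition), 38 (G/C, transversion).
Of the 6 differences, 5 transitions and 1 transversion over 42 sites: P = 5/42 = 0.119048, Q = 1/42 = 0.023810.
d = −0.5·ln(0.738094) − 0.25·ln(0.952380) = −0.5·(-0.303684) − 0.25·(-0.048791) = 0.1640.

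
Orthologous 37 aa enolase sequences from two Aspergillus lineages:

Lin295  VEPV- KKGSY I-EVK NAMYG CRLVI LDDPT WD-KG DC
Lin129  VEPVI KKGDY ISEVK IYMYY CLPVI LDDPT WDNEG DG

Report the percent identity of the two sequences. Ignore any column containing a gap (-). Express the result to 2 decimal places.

Excluding the 3 gap columns leaves 34 comparable sites.
Differing sites — 9:S/D; 16:N/I; 17:A/Y; 20:G/Y; 22:R/L; 23:L/P; 34:K/E; 37:C/G.
26 of the 34 comparable sites match, so the percent identity is 26/34 × 100 = 76.47%.

76.47%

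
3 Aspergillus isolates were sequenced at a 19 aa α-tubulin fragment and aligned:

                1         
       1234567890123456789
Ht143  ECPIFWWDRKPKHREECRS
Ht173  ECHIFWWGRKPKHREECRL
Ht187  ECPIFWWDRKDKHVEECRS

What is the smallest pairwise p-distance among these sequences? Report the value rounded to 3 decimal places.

Pairwise Hamming distances:
  Ht143 vs Ht173: 3
  Ht143 vs Ht187: 2
  Ht173 vs Ht187: 5
The smallest is 2 mismatches, between Ht143 and Ht187; p = 2/19 = 0.105.

0.105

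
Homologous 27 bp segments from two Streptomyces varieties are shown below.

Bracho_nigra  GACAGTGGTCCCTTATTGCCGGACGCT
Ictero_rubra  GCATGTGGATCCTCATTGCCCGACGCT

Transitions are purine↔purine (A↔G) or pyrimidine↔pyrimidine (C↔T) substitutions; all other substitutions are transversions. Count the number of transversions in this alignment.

Mismatches occur at site 2 (A↔C, transversion), site 3 (C↔A, transversion), site 4 (A↔T, transversion), site 9 (T↔A, transversion), site 10 (C↔T, transition), site 14 (T↔C, transition), site 21 (G↔C, transversion).
Of the 7 differences, 2 transitions and 5 transversions, so the answer is 5.

5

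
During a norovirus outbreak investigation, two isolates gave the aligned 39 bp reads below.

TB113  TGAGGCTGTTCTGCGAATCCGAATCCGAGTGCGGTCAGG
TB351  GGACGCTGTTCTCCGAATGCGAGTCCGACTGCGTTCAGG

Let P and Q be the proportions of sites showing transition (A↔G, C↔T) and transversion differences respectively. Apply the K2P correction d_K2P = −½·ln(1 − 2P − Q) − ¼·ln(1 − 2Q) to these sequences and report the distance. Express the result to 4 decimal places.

The sequences differ at positions 1 (T/G, transversion), 4 (G/C, transversion), 13 (G/C, transversion), 19 (C/G, transversion), 23 (A/G, transition), 29 (G/C, transversion), 34 (G/T, transversion).
Of the 7 differences, 1 transition and 6 transversions over 39 sites: P = 1/39 = 0.025641, Q = 6/39 = 0.153846.
d = −0.5·ln(0.794872) − 0.25·ln(0.692308) = −0.5·(-0.229574) − 0.25·(-0.367724) = 0.2067.

0.2067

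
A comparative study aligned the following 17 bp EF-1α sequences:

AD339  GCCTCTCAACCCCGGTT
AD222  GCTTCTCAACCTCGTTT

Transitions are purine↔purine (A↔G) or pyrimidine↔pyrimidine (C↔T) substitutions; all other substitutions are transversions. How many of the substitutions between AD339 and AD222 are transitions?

2

The sequences differ at positions 3 (C/T, transition), 12 (C/T, transition), 15 (G/T, transversion).
Of the 3 differences, 2 transitions and 1 transversion, so the answer is 2.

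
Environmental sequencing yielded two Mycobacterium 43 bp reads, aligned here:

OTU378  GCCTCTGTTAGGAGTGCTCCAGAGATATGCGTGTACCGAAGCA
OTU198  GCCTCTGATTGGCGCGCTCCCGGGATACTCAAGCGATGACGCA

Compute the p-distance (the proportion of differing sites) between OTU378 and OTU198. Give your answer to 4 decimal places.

0.3488

The sequences differ at positions 8 (T/A), 10 (A/T), 13 (A/C), 15 (T/C), 21 (A/C), 23 (A/G), 28 (T/C), 29 (G/T), 31 (G/A), 32 (T/A), 34 (T/C), 35 (A/G), 36 (C/A), 37 (C/T), 40 (A/C).
There are 15 differences over 43 sites, so p = 15/43 = 0.3488.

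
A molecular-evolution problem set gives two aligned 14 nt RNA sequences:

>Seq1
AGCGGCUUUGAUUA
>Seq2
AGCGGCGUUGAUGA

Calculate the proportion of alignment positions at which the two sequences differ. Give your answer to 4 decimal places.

Differing sites — 7:U/G; 13:U/G.
There are 2 differences over 14 sites, so p = 2/14 = 0.1429.

0.1429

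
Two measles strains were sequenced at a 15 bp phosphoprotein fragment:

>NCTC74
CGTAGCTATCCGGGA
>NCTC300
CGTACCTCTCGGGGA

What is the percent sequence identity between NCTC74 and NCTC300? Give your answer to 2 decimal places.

Mismatches occur at site 5 (G→C), site 8 (A→C), site 11 (C→G).
12 of the 15 sites match, so the percent identity is 12/15 × 100 = 80.00%.

80.00%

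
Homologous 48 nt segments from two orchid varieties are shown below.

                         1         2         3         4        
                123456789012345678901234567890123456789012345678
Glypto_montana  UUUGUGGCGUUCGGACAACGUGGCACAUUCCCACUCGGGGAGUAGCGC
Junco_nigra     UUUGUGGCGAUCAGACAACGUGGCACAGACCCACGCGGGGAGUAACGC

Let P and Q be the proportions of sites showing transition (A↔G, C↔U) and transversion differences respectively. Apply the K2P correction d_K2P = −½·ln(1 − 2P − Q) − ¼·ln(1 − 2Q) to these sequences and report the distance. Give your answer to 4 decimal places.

Differing sites — 10:U/A (Tv); 13:G/A (Ti); 28:U/G (Tv); 29:U/A (Tv); 35:U/G (Tv); 45:G/A (Ti).
Of the 6 differences, 2 transitions and 4 transversions over 48 sites: P = 2/48 = 0.041667, Q = 4/48 = 0.083333.
d = −0.5·ln(0.833333) − 0.25·ln(0.833334) = −0.5·(-0.182322) − 0.25·(-0.182321) = 0.1367.

0.1367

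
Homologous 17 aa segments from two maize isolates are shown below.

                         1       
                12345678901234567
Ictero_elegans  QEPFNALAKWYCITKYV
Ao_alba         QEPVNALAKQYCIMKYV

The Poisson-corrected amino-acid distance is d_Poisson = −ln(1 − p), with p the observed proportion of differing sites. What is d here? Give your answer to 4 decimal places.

0.1942

Mismatches occur at site 4 (F/V), site 10 (W/Q), site 14 (T/M).
p = 3/17 = 0.176471.
d = −ln(1 − 0.176471) = −ln(0.823529) = 0.1942.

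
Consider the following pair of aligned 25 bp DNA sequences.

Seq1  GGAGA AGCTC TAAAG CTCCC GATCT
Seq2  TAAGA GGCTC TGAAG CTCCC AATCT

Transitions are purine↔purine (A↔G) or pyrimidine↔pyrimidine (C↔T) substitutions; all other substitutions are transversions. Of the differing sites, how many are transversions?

1

Differing sites — 1:G/T (Tv); 2:G/A (Ti); 6:A/G (Ti); 12:A/G (Ti); 21:G/A (Ti).
Of the 5 differences, 4 transitions and 1 transversion, so the answer is 1.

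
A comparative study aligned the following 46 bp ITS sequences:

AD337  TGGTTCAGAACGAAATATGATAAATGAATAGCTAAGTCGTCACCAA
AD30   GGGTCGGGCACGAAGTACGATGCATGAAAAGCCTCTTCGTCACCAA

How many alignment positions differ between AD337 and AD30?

14

The sequences differ at positions 1 (T/G), 5 (T/C), 6 (C/G), 7 (A/G), 9 (A/C), 15 (A/G), 18 (T/C), 22 (A/G), 23 (A/C), 29 (T/A), 33 (T/C), 34 (A/T), 35 (A/C), 36 (G/T).
That gives 14 mismatches out of 46 aligned sites, so the Hamming distance is 14.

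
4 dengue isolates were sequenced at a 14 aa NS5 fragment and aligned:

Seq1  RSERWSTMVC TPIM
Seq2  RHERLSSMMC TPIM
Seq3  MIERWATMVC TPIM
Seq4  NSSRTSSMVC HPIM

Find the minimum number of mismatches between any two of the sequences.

Pairwise Hamming distances:
  Seq1 vs Seq2: 4
  Seq1 vs Seq3: 3
  Seq1 vs Seq4: 5
  Seq2 vs Seq3: 6
  Seq2 vs Seq4: 6
  Seq3 vs Seq4: 7
The smallest is 3, between Seq1 and Seq3.

3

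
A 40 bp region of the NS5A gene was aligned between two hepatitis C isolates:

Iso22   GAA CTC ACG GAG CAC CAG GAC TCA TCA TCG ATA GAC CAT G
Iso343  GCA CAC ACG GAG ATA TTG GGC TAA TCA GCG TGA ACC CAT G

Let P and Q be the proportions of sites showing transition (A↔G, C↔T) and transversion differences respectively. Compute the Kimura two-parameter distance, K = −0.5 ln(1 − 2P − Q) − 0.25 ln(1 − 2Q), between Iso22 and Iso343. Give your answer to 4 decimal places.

0.4763

Mismatches occur at site 2 (A/C, transversion), site 5 (T/A, transversion), site 13 (C/A, transversion), site 14 (A/T, transversion), site 15 (C/A, transversion), site 16 (C/T, transition), site 17 (A/T, transversion), site 20 (A/G, transition), site 23 (C/A, transversion), site 28 (T/G, transversion), site 31 (A/T, transversion), site 32 (T/G, transversion), site 34 (G/A, transition), site 35 (A/C, transversion).
Of the 14 differences, 3 transitions and 11 transversions over 40 sites: P = 3/40 = 0.075000, Q = 11/40 = 0.275000.
d = −0.5·ln(0.575000) − 0.25·ln(0.450000) = −0.5·(-0.553385) − 0.25·(-0.798508) = 0.4763.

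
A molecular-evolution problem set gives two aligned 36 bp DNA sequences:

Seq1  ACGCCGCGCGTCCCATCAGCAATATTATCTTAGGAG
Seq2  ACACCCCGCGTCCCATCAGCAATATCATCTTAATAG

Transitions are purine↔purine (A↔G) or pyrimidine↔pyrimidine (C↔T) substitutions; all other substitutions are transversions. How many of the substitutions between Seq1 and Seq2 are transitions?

3

The sequences differ at positions 3 (G/A, transition), 6 (G/C, transversion), 26 (T/C, transition), 33 (G/A, transition), 34 (G/T, transversion).
Of the 5 differences, 3 transitions and 2 transversions, so the answer is 3.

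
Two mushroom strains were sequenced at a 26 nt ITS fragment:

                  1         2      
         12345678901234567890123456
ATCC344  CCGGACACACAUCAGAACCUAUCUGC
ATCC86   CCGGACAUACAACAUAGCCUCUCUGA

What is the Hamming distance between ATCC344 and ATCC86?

Differing sites — 8:C/U; 12:U/A; 15:G/U; 17:A/G; 21:A/C; 26:C/A.
That gives 6 mismatches out of 26 aligned sites, so the Hamming distance is 6.

6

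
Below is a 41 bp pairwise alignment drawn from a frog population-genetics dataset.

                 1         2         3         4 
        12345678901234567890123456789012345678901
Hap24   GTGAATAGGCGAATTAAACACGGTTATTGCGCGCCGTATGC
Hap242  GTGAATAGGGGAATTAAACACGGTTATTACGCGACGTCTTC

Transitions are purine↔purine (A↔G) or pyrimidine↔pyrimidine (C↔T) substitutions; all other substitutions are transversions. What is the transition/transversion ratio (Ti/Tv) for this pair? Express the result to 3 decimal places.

The sequences differ at positions 10 (C/G, transversion), 29 (G/A, transition), 34 (C/A, transversion), 38 (A/C, transversion), 40 (G/T, transversion).
Of the 5 differences, 1 transition and 4 transversions, so Ti/Tv = 1/4 = 0.250.

0.250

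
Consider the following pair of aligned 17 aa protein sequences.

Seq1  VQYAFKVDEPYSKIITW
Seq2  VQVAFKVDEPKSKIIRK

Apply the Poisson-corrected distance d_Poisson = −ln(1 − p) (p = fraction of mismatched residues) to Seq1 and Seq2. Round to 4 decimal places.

0.2683

Differing sites — 3:Y/V; 11:Y/K; 16:T/R; 17:W/K.
p = 4/17 = 0.235294.
d = −ln(1 − 0.235294) = −ln(0.764706) = 0.2683.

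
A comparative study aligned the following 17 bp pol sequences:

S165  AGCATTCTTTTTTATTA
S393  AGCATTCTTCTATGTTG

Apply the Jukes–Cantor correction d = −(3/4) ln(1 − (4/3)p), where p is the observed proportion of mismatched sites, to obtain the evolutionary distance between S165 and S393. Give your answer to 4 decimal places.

The sequences differ at positions 10 (T/C), 12 (T/A), 14 (A/G), 17 (A/G).
p = 4/17 = 0.235294.
d = −0.75 · ln(1 − (4/3)·0.235294) = −0.75 · ln(0.686275) = −0.75 · (-0.376477) = 0.2824.

0.2824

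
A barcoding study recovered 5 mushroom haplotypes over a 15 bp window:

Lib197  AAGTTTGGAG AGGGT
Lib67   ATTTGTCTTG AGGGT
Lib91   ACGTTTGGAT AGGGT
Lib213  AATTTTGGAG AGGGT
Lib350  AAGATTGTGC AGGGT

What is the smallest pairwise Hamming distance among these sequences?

Pairwise Hamming distances:
  Lib197 vs Lib67: 6
  Lib197 vs Lib91: 2
  Lib197 vs Lib213: 1
  Lib197 vs Lib350: 4
  Lib67 vs Lib91: 7
  Lib67 vs Lib213: 5
  Lib67 vs Lib350: 7
  Lib91 vs Lib213: 3
  Lib91 vs Lib350: 5
  Lib213 vs Lib350: 5
The smallest is 1, between Lib197 and Lib213.

1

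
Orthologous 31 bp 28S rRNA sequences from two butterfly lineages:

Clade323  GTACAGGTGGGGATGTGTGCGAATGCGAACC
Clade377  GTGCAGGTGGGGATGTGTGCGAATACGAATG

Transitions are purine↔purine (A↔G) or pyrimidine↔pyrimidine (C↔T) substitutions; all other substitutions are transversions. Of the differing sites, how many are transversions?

1

The sequences differ at positions 3 (A/G, transition), 25 (G/A, transition), 30 (C/T, transition), 31 (C/G, transversion).
Of the 4 differences, 3 transitions and 1 transversion, so the answer is 1.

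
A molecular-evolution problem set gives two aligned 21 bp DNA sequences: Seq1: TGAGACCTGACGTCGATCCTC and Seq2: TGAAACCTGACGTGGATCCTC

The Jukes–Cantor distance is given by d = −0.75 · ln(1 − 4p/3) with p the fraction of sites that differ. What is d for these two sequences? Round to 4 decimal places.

0.1019

Differing sites — 4:G/A; 14:C/G.
p = 2/21 = 0.095238.
d = −0.75 · ln(1 − (4/3)·0.095238) = −0.75 · ln(0.873016) = −0.75 · (-0.135801) = 0.1019.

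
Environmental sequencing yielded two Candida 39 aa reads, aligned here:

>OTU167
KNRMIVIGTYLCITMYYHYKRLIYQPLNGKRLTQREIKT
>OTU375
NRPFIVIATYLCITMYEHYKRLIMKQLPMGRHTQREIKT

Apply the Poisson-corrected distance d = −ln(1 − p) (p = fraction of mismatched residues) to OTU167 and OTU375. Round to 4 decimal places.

0.4055

The sequences differ at positions 1 (K/N), 2 (N/R), 3 (R/P), 4 (M/F), 8 (G/A), 17 (Y/E), 24 (Y/M), 25 (Q/K), 26 (P/Q), 28 (N/P), 29 (G/M), 30 (K/G), 32 (L/H).
p = 13/39 = 0.333333.
d = −ln(1 − 0.333333) = −ln(0.666667) = 0.4055.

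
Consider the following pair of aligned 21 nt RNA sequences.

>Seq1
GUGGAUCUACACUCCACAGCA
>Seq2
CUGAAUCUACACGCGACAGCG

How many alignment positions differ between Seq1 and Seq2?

Differing sites — 1:G/C; 4:G/A; 13:U/G; 15:C/G; 21:A/G.
That gives 5 mismatches out of 21 aligned sites, so the Hamming distance is 5.

5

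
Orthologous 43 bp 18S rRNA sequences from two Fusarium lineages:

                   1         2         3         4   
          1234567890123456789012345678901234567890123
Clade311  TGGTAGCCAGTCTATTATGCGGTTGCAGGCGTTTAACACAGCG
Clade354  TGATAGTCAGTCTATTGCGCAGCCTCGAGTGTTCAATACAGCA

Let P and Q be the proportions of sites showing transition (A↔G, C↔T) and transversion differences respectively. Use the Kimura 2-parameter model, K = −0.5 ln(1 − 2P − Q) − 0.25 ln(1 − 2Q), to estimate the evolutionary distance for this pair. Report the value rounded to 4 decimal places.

Mismatches occur at site 3 (G/A, transition), site 7 (C/T, transition), site 17 (A/G, transition), site 18 (T/C, transition), site 21 (G/A, transition), site 23 (T/C, transition), site 24 (T/C, transition), site 25 (G/T, transversion), site 27 (A/G, transition), site 28 (G/A, transition), site 30 (C/T, transition), site 34 (T/C, transition), site 37 (C/T, transition), site 43 (G/A, transition).
Of the 14 differences, 13 transitions and 1 transversion over 43 sites: P = 13/43 = 0.302326, Q = 1/43 = 0.023256.
d = −0.5·ln(0.372092) − 0.25·ln(0.953488) = −0.5·(-0.988614) − 0.25·(-0.047628) = 0.5062.

0.5062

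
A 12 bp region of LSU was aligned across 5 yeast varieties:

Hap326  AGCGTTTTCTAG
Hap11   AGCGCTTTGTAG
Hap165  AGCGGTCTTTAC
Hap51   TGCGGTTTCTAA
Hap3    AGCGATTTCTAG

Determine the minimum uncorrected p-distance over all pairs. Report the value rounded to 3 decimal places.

Pairwise Hamming distances:
  Hap326 vs Hap11: 2
  Hap326 vs Hap165: 4
  Hap326 vs Hap51: 3
  Hap326 vs Hap3: 1
  Hap11 vs Hap165: 4
  Hap11 vs Hap51: 4
  Hap11 vs Hap3: 2
  Hap165 vs Hap51: 4
  Hap165 vs Hap3: 4
  Hap51 vs Hap3: 3
The smallest is 1 mismatch, between Hap326 and Hap3; p = 1/12 = 0.083.

0.083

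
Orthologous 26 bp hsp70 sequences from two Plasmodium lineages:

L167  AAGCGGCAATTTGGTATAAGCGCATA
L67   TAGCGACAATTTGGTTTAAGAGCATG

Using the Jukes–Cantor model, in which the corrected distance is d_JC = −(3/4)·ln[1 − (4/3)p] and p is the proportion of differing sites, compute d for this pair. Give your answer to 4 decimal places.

0.2222

Differing sites — 1:A/T; 6:G/A; 16:A/T; 21:C/A; 26:A/G.
p = 5/26 = 0.192308.
d = −0.75 · ln(1 − (4/3)·0.192308) = −0.75 · ln(0.743589) = −0.75 · (-0.296267) = 0.2222.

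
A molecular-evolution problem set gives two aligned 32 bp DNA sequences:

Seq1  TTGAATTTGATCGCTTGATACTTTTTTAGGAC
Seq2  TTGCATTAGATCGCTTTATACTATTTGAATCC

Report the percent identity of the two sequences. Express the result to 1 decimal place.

75.0%

The sequences differ at positions 4 (A/C), 8 (T/A), 17 (G/T), 23 (T/A), 27 (T/G), 29 (G/A), 30 (G/T), 31 (A/C).
24 of the 32 sites match, so the percent identity is 24/32 × 100 = 75.0%.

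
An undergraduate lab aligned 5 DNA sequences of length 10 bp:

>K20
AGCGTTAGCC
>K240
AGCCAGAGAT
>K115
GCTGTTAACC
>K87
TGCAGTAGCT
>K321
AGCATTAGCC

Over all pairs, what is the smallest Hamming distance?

Pairwise Hamming distances:
  K20 vs K240: 5
  K20 vs K115: 4
  K20 vs K87: 4
  K20 vs K321: 1
  K240 vs K115: 9
  K240 vs K87: 5
  K240 vs K321: 5
  K115 vs K87: 7
  K115 vs K321: 5
  K87 vs K321: 3
The smallest is 1, between K20 and K321.

1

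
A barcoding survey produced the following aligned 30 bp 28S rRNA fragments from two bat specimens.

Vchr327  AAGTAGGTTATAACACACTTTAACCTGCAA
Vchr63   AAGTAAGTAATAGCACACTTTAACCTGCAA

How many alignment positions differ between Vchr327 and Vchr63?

Mismatches occur at site 6 (G/A), site 9 (T/A), site 13 (A/G).
That gives 3 mismatches out of 30 aligned sites, so the Hamming distance is 3.

3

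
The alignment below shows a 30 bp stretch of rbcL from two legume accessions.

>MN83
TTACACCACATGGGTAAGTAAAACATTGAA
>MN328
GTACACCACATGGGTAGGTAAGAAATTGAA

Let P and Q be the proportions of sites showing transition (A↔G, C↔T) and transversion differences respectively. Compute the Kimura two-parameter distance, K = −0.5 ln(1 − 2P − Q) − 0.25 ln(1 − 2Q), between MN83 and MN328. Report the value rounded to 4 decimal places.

The sequences differ at positions 1 (T/G, transversion), 17 (A/G, transition), 22 (A/G, transition), 24 (C/A, transversion).
Of the 4 differences, 2 transitions and 2 transversions over 30 sites: P = 2/30 = 0.066667, Q = 2/30 = 0.066667.
d = −0.5·ln(0.799999) − 0.25·ln(0.866666) = −0.5·(-0.223145) − 0.25·(-0.143102) = 0.1473.

0.1473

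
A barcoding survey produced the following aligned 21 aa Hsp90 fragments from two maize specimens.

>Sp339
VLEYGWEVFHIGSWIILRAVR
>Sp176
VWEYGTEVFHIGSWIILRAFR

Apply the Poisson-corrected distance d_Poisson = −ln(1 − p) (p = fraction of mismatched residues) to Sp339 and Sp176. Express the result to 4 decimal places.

0.1542

Mismatches occur at site 2 (L↔W), site 6 (W↔T), site 20 (V↔F).
p = 3/21 = 0.142857.
d = −ln(1 − 0.142857) = −ln(0.857143) = 0.1542.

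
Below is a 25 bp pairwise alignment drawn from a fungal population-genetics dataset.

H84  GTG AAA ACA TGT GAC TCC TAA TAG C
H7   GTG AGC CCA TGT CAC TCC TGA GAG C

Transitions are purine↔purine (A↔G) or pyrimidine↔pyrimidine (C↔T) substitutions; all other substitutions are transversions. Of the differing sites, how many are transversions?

4

Differing sites — 5:A/G (Ti); 6:A/C (Tv); 7:A/C (Tv); 13:G/C (Tv); 20:A/G (Ti); 22:T/G (Tv).
Of the 6 differences, 2 transitions and 4 transversions, so the answer is 4.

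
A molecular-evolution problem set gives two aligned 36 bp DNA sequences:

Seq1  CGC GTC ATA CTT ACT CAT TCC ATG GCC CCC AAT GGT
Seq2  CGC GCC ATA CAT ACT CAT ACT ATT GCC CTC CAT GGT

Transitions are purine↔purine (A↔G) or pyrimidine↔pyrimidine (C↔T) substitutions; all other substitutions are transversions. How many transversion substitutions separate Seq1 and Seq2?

The sequences differ at positions 5 (T/C, transition), 11 (T/A, transversion), 19 (T/A, transversion), 21 (C/T, transition), 24 (G/T, transversion), 29 (C/T, transition), 31 (A/C, transversion).
Of the 7 differences, 3 transitions and 4 transversions, so the answer is 4.

4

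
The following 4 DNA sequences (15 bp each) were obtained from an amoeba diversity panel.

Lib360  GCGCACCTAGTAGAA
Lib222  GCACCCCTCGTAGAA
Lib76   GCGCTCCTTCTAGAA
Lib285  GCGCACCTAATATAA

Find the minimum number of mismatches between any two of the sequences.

2

Pairwise Hamming distances:
  Lib360 vs Lib222: 3
  Lib360 vs Lib76: 3
  Lib360 vs Lib285: 2
  Lib222 vs Lib76: 4
  Lib222 vs Lib285: 5
  Lib76 vs Lib285: 4
The smallest is 2, between Lib360 and Lib285.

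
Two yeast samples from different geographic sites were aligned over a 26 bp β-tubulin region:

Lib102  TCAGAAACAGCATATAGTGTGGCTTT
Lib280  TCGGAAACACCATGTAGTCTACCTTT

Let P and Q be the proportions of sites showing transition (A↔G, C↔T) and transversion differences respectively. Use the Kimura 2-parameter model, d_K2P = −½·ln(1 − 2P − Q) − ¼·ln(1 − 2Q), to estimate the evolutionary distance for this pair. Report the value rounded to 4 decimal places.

Differing sites — 3:A/G (Ti); 10:G/C (Tv); 14:A/G (Ti); 19:G/C (Tv); 21:G/A (Ti); 22:G/C (Tv).
Of the 6 differences, 3 transitions and 3 transversions over 26 sites: P = 3/26 = 0.115385, Q = 3/26 = 0.115385.
d = −0.5·ln(0.653845) − 0.25·ln(0.769230) = −0.5·(-0.424885) − 0.25·(-0.262365) = 0.2780.

0.2780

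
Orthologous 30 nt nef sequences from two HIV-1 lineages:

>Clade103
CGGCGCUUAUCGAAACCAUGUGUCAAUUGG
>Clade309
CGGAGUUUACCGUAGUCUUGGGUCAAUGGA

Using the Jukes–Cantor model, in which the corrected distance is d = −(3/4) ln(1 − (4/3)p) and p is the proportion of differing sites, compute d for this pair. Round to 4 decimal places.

0.4408

The sequences differ at positions 4 (C/A), 6 (C/U), 10 (U/C), 13 (A/U), 15 (A/G), 16 (C/U), 18 (A/U), 21 (U/G), 28 (U/G), 30 (G/A).
p = 10/30 = 0.333333.
d = −0.75 · ln(1 − (4/3)·0.333333) = −0.75 · ln(0.555556) = −0.75 · (-0.587786) = 0.4408.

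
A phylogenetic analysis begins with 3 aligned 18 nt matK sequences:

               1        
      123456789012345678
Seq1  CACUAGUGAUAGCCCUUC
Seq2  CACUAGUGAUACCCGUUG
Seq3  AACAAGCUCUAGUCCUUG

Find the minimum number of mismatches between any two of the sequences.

3

Pairwise Hamming distances:
  Seq1 vs Seq2: 3
  Seq1 vs Seq3: 7
  Seq2 vs Seq3: 8
The smallest is 3, between Seq1 and Seq2.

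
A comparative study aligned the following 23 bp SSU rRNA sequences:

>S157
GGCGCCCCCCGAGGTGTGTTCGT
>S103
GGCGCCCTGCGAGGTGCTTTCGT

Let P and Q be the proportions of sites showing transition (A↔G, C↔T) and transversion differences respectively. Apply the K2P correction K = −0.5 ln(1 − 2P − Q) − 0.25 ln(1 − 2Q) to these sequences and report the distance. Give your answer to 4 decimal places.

0.1989

The sequences differ at positions 8 (C/T, transition), 9 (C/G, transversion), 17 (T/C, transition), 18 (G/T, transversion).
Of the 4 differences, 2 transitions and 2 transversions over 23 sites: P = 2/23 = 0.086957, Q = 2/23 = 0.086957.
d = −0.5·ln(0.739129) − 0.25·ln(0.826086) = −0.5·(-0.302283) − 0.25·(-0.191056) = 0.1989.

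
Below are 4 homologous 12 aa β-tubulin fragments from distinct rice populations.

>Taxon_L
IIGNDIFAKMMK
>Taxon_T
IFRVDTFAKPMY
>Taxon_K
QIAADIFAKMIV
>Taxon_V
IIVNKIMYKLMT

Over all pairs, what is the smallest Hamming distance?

5

Pairwise Hamming distances:
  Taxon_L vs Taxon_T: 6
  Taxon_L vs Taxon_K: 5
  Taxon_L vs Taxon_V: 6
  Taxon_T vs Taxon_K: 8
  Taxon_T vs Taxon_V: 9
  Taxon_K vs Taxon_V: 9
The smallest is 5, between Taxon_L and Taxon_K.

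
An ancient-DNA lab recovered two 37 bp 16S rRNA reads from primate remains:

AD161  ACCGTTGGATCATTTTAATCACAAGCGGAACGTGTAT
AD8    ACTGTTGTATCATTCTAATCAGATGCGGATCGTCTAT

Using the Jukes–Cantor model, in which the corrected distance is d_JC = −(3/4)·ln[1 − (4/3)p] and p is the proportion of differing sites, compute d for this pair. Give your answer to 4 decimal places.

0.2180

The sequences differ at positions 3 (C/T), 8 (G/T), 15 (T/C), 22 (C/G), 24 (A/T), 30 (A/T), 34 (G/C).
p = 7/37 = 0.189189.
d = −0.75 · ln(1 − (4/3)·0.189189) = −0.75 · ln(0.747748) = −0.75 · (-0.290689) = 0.2180.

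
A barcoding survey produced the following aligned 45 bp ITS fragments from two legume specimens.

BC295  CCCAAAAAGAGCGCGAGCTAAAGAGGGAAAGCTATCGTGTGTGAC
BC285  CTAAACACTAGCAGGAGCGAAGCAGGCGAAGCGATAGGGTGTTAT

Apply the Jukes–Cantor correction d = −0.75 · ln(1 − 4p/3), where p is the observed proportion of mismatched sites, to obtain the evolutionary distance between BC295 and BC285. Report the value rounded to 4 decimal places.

0.5254

Differing sites — 2:C/T; 3:C/A; 6:A/C; 8:A/C; 9:G/T; 13:G/A; 14:C/G; 19:T/G; 22:A/G; 23:G/C; 27:G/C; 28:A/G; 33:T/G; 36:C/A; 38:T/G; 43:G/T; 45:C/T.
p = 17/45 = 0.377778.
d = −0.75 · ln(1 − (4/3)·0.377778) = −0.75 · ln(0.496296) = −0.75 · (-0.700583) = 0.5254.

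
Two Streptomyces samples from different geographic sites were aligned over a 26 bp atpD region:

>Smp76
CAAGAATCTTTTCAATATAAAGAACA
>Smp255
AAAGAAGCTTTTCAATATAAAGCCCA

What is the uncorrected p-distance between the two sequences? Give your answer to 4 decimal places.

Mismatches occur at site 1 (C↔A), site 7 (T↔G), site 23 (A↔C), site 24 (A↔C).
There are 4 differences over 26 sites, so p = 4/26 = 0.1538.

0.1538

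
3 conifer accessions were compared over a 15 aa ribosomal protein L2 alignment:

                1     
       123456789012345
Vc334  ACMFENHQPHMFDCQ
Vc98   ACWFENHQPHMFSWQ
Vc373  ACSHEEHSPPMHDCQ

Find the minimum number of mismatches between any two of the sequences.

Pairwise Hamming distances:
  Vc334 vs Vc98: 3
  Vc334 vs Vc373: 6
  Vc98 vs Vc373: 8
The smallest is 3, between Vc334 and Vc98.

3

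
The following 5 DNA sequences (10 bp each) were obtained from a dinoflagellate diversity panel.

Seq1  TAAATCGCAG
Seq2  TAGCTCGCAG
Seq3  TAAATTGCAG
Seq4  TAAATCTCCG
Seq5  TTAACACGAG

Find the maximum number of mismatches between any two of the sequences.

Pairwise Hamming distances:
  Seq1 vs Seq2: 2
  Seq1 vs Seq3: 1
  Seq1 vs Seq4: 2
  Seq1 vs Seq5: 5
  Seq2 vs Seq3: 3
  Seq2 vs Seq4: 4
  Seq2 vs Seq5: 7
  Seq3 vs Seq4: 3
  Seq3 vs Seq5: 5
  Seq4 vs Seq5: 6
The largest is 7, between Seq2 and Seq5.

7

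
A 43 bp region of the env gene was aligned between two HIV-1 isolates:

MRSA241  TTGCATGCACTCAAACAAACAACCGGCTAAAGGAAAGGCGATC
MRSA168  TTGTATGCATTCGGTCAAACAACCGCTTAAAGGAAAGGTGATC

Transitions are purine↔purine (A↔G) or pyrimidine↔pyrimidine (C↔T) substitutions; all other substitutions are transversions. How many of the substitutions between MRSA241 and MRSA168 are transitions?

6

Mismatches occur at site 4 (C↔T, transition), site 10 (C↔T, transition), site 13 (A↔G, transition), site 14 (A↔G, transition), site 15 (A↔T, transversion), site 26 (G↔C, transversion), site 27 (C↔T, transition), site 39 (C↔T, transition).
Of the 8 differences, 6 transitions and 2 transversions, so the answer is 6.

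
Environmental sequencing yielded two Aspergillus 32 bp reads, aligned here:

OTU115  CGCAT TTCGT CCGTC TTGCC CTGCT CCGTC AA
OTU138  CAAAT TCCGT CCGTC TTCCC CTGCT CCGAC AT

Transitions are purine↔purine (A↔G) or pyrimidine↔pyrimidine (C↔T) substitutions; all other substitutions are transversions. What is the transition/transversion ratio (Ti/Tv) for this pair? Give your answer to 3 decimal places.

The sequences differ at positions 2 (G/A, transition), 3 (C/A, transversion), 7 (T/C, transition), 18 (G/C, transversion), 29 (T/A, transversion), 32 (A/T, transversion).
Of the 6 differences, 2 transitions and 4 transversions, so Ti/Tv = 2/4 = 0.500.

0.500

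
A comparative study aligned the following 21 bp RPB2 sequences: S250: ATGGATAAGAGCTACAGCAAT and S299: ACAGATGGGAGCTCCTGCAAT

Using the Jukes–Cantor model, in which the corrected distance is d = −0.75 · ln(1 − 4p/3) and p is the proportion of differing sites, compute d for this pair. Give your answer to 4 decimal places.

The sequences differ at positions 2 (T/C), 3 (G/A), 7 (A/G), 8 (A/G), 14 (A/C), 16 (A/T).
p = 6/21 = 0.285714.
d = −0.75 · ln(1 − (4/3)·0.285714) = −0.75 · ln(0.619048) = −0.75 · (-0.479572) = 0.3597.

0.3597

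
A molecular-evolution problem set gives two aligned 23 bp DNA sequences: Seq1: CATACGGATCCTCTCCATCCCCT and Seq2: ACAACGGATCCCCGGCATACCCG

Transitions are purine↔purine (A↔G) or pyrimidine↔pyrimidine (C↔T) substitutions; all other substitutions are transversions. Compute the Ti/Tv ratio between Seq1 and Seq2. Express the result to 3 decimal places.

Differing sites — 1:C/A (Tv); 2:A/C (Tv); 3:T/A (Tv); 12:T/C (Ti); 14:T/G (Tv); 15:C/G (Tv); 19:C/A (Tv); 23:T/G (Tv).
Of the 8 differences, 1 transition and 7 transversions, so Ti/Tv = 1/7 = 0.143.

0.143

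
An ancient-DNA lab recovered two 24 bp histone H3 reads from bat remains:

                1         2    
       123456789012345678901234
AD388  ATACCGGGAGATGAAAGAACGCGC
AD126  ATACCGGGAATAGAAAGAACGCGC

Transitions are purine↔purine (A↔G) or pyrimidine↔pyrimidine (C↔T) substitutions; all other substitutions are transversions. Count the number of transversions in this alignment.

Differing sites — 10:G/A (Ti); 11:A/T (Tv); 12:T/A (Tv).
Of the 3 differences, 1 transition and 2 transversions, so the answer is 2.

2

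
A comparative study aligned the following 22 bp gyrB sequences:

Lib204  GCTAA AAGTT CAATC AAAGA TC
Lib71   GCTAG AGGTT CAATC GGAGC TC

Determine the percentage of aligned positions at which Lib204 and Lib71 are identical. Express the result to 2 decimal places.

77.27%

Differing sites — 5:A/G; 7:A/G; 16:A/G; 17:A/G; 20:A/C.
17 of the 22 sites match, so the percent identity is 17/22 × 100 = 77.27%.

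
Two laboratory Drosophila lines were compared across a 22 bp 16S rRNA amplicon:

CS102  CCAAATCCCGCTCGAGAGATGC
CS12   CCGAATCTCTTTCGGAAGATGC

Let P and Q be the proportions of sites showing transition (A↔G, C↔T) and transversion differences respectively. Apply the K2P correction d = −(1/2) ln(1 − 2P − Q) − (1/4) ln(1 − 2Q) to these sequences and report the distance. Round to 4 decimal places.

Differing sites — 3:A/G (Ti); 8:C/T (Ti); 10:G/T (Tv); 11:C/T (Ti); 15:A/G (Ti); 16:G/A (Ti).
Of the 6 differences, 5 transitions and 1 transversion over 22 sites: P = 5/22 = 0.227273, Q = 1/22 = 0.045455.
d = −0.5·ln(0.499999) − 0.25·ln(0.909090) = −0.5·(-0.693149) − 0.25·(-0.095311) = 0.3704.

0.3704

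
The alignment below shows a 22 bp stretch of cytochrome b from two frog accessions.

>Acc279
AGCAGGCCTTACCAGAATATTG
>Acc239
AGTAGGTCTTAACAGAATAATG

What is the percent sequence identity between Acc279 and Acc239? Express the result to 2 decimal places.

81.82%

Mismatches occur at site 3 (C/T), site 7 (C/T), site 12 (C/A), site 20 (T/A).
18 of the 22 sites match, so the percent identity is 18/22 × 100 = 81.82%.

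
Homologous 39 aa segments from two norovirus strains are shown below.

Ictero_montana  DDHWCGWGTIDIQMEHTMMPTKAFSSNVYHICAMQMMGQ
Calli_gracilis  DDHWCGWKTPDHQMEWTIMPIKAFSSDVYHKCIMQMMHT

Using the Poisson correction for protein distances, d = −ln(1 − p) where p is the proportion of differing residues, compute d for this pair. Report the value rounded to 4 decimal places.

Mismatches occur at site 8 (G↔K), site 10 (I↔P), site 12 (I↔H), site 16 (H↔W), site 18 (M↔I), site 21 (T↔I), site 27 (N↔D), site 31 (I↔K), site 33 (A↔I), site 38 (G↔H), site 39 (Q↔T).
p = 11/39 = 0.282051.
d = −ln(1 − 0.282051) = −ln(0.717949) = 0.3314.

0.3314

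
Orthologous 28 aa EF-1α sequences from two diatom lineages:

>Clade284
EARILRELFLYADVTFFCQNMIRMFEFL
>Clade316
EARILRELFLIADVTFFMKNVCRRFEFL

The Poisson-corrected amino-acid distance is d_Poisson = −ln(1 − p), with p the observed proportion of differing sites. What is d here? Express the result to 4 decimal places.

Mismatches occur at site 11 (Y→I), site 18 (C→M), site 19 (Q→K), site 21 (M→V), site 22 (I→C), site 24 (M→R).
p = 6/28 = 0.214286.
d = −ln(1 − 0.214286) = −ln(0.785714) = 0.2412.

0.2412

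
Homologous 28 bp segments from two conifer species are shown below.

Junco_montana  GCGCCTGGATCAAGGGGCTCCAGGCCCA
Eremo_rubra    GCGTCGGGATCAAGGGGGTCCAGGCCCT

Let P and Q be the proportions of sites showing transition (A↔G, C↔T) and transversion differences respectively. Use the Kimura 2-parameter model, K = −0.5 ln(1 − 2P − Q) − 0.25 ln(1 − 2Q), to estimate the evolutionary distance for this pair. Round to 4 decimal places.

The sequences differ at positions 4 (C/T, transition), 6 (T/G, transversion), 18 (C/G, transversion), 28 (A/T, transversion).
Of the 4 differences, 1 transition and 3 transversions over 28 sites: P = 1/28 = 0.035714, Q = 3/28 = 0.107143.
d = −0.5·ln(0.821429) − 0.25·ln(0.785714) = −0.5·(-0.196710) − 0.25·(-0.241162) = 0.1586.

0.1586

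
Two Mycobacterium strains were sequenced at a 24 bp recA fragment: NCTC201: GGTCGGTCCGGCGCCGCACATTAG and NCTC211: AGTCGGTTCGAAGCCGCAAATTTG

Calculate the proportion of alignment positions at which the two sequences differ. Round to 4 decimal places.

Mismatches occur at site 1 (G→A), site 8 (C→T), site 11 (G→A), site 12 (C→A), site 19 (C→A), site 23 (A→T).
There are 6 differences over 24 sites, so p = 6/24 = 0.2500.

0.2500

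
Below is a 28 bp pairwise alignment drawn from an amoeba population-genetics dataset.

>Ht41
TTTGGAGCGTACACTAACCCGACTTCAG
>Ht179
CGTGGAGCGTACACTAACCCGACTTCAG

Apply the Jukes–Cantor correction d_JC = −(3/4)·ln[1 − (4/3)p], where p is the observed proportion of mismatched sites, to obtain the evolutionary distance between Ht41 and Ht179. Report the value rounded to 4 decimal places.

0.0751

The sequences differ at positions 1 (T/C), 2 (T/G).
p = 2/28 = 0.071429.
d = −0.75 · ln(1 − (4/3)·0.071429) = −0.75 · ln(0.904761) = −0.75 · (-0.100084) = 0.0751.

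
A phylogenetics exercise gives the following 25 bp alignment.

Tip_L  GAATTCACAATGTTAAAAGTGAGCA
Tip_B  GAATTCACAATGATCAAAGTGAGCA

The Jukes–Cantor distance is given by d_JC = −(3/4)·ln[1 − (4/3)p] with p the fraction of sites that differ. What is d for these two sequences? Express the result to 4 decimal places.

0.0846

Differing sites — 13:T/A; 15:A/C.
p = 2/25 = 0.080000.
d = −0.75 · ln(1 − (4/3)·0.080000) = −0.75 · ln(0.893333) = −0.75 · (-0.112796) = 0.0846.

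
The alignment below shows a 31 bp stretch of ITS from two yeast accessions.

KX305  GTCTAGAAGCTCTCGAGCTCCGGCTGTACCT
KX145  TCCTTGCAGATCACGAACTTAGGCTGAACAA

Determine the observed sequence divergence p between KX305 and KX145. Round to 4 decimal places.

Mismatches occur at site 1 (G/T), site 2 (T/C), site 5 (A/T), site 7 (A/C), site 10 (C/A), site 13 (T/A), site 17 (G/A), site 20 (C/T), site 21 (C/A), site 27 (T/A), site 30 (C/A), site 31 (T/A).
There are 12 differences over 31 sites, so p = 12/31 = 0.3871.

0.3871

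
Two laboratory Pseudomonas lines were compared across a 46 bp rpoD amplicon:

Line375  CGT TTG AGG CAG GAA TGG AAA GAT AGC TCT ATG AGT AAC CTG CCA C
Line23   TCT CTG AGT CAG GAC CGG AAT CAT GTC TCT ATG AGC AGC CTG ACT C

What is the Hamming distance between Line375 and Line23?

14

Differing sites — 1:C/T; 2:G/C; 4:T/C; 9:G/T; 15:A/C; 16:T/C; 21:A/T; 22:G/C; 25:A/G; 26:G/T; 36:T/C; 38:A/G; 43:C/A; 45:A/T.
That gives 14 mismatches out of 46 aligned sites, so the Hamming distance is 14.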